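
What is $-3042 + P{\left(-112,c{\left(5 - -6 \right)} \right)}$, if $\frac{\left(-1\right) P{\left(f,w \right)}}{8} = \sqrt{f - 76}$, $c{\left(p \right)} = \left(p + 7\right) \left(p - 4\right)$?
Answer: $-3042 - 16 i \sqrt{47} \approx -3042.0 - 109.69 i$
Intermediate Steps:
$c{\left(p \right)} = \left(-4 + p\right) \left(7 + p\right)$ ($c{\left(p \right)} = \left(7 + p\right) \left(-4 + p\right) = \left(-4 + p\right) \left(7 + p\right)$)
$P{\left(f,w \right)} = - 8 \sqrt{-76 + f}$ ($P{\left(f,w \right)} = - 8 \sqrt{f - 76} = - 8 \sqrt{-76 + f}$)
$-3042 + P{\left(-112,c{\left(5 - -6 \right)} \right)} = -3042 - 8 \sqrt{-76 - 112} = -3042 - 8 \sqrt{-188} = -3042 - 8 \cdot 2 i \sqrt{47} = -3042 - 16 i \sqrt{47}$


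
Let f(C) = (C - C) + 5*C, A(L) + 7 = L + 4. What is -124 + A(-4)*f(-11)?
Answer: 261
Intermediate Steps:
A(L) = -3 + L (A(L) = -7 + (L + 4) = -7 + (4 + L) = -3 + L)
f(C) = 5*C (f(C) = 0 + 5*C = 5*C)
-124 + A(-4)*f(-11) = -124 + (-3 - 4)*(5*(-11)) = -124 - 7*(-55) = -124 + 385 = 261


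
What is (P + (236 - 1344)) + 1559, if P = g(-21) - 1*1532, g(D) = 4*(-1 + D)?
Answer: -1169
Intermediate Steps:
g(D) = -4 + 4*D
P = -1620 (P = (-4 + 4*(-21)) - 1*1532 = (-4 - 84) - 1532 = -88 - 1532 = -1620)
(P + (236 - 1344)) + 1559 = (-1620 + (236 - 1344)) + 1559 = (-1620 - 1108) + 1559 = -2728 + 1559 = -1169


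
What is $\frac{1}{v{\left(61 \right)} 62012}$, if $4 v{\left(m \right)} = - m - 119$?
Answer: $- \frac{1}{2790540} \approx -3.5835 \cdot 10^{-7}$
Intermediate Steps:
$v{\left(m \right)} = - \frac{119}{4} - \frac{m}{4}$ ($v{\left(m \right)} = \frac{- m - 119}{4} = \frac{-119 - m}{4} = - \frac{119}{4} - \frac{m}{4}$)
$\frac{1}{v{\left(61 \right)} 62012} = \frac{1}{\left(- \frac{119}{4} - \frac{61}{4}\right) 62012} = \frac{1}{- \frac{119}{4} - \frac{61}{4}} \cdot \frac{1}{62012} = \frac{1}{-45} \cdot \frac{1}{62012} = \left(- \frac{1}{45}\right) \frac{1}{62012} = - \frac{1}{2790540}$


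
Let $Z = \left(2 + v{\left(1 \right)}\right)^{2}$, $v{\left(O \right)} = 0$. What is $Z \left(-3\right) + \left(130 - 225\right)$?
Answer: $-107$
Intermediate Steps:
$Z = 4$ ($Z = \left(2 + 0\right)^{2} = 2^{2} = 4$)
$Z \left(-3\right) + \left(130 - 225\right) = 4 \left(-3\right) + \left(130 - 225\right) = -12 - 95 = -107$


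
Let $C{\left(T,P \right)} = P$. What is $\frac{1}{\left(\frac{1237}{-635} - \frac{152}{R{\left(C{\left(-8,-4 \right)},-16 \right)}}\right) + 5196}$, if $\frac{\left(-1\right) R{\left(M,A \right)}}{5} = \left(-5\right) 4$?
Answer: $\frac{3175}{16486289} \approx 0.00019258$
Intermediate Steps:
$R{\left(M,A \right)} = 100$ ($R{\left(M,A \right)} = - 5 \left(\left(-5\right) 4\right) = \left(-5\right) \left(-20\right) = 100$)
$\frac{1}{\left(\frac{1237}{-635} - \frac{152}{R{\left(C{\left(-8,-4 \right)},-16 \right)}}\right) + 5196} = \frac{1}{\left(\frac{1237}{-635} - \frac{152}{100}\right) + 5196} = \frac{1}{\left(1237 \left(- \frac{1}{635}\right) - \frac{38}{25}\right) + 5196} = \frac{1}{\left(- \frac{1237}{635} - \frac{38}{25}\right) + 5196} = \frac{1}{- \frac{11011}{3175} + 5196} = \frac{1}{\frac{16486289}{3175}} = \frac{3175}{16486289}$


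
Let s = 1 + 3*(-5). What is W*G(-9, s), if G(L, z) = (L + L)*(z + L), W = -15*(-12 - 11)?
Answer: 142830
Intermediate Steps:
s = -14 (s = 1 - 15 = -14)
W = 345 (W = -15*(-23) = 345)
G(L, z) = 2*L*(L + z) (G(L, z) = (2*L)*(L + z) = 2*L*(L + z))
W*G(-9, s) = 345*(2*(-9)*(-9 - 14)) = 345*(2*(-9)*(-23)) = 345*414 = 142830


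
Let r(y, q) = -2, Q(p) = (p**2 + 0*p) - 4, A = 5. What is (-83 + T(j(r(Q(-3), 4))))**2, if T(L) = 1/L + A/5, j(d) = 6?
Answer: 241081/36 ≈ 6696.7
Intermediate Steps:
Q(p) = -4 + p**2 (Q(p) = (p**2 + 0) - 4 = p**2 - 4 = -4 + p**2)
T(L) = 1 + 1/L (T(L) = 1/L + 5/5 = 1/L + 5*(1/5) = 1/L + 1 = 1 + 1/L)
(-83 + T(j(r(Q(-3), 4))))**2 = (-83 + (1 + 6)/6)**2 = (-83 + (1/6)*7)**2 = (-83 + 7/6)**2 = (-491/6)**2 = 241081/36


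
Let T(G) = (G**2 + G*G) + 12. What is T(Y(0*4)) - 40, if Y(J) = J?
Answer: -28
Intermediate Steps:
T(G) = 12 + 2*G**2 (T(G) = (G**2 + G**2) + 12 = 2*G**2 + 12 = 12 + 2*G**2)
T(Y(0*4)) - 40 = (12 + 2*(0*4)**2) - 40 = (12 + 2*0**2) - 40 = (12 + 2*0) - 40 = (12 + 0) - 40 = 12 - 40 = -28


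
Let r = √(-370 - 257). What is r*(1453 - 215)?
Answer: 1238*I*√627 ≈ 30999.0*I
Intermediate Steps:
r = I*√627 (r = √(-627) = I*√627 ≈ 25.04*I)
r*(1453 - 215) = (I*√627)*(1453 - 215) = (I*√627)*1238 = 1238*I*√627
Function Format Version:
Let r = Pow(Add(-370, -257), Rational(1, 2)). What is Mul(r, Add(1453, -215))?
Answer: Mul(1238, I, Pow(627, Rational(1, 2))) ≈ Mul(30999., I)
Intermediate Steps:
r = Mul(I, Pow(627, Rational(1, 2))) (r = Pow(-627, Rational(1, 2)) = Mul(I, Pow(627, Rational(1, 2))) ≈ Mul(25.040, I))
Mul(r, Add(1453, -215)) = Mul(Mul(I, Pow(627, Rational(1, 2))), Add(1453, -215)) = Mul(Mul(I, Pow(627, Rational(1, 2))), 1238) = Mul(1238, I, Pow(627, Rational(1, 2)))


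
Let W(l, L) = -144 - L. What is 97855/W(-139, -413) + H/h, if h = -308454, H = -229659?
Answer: 10081848147/27658042 ≈ 364.52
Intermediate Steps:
97855/W(-139, -413) + H/h = 97855/(-144 - 1*(-413)) - 229659/(-308454) = 97855/(-144 + 413) - 229659*(-1/308454) = 97855/269 + 76553/102818 = 10081848147/27658042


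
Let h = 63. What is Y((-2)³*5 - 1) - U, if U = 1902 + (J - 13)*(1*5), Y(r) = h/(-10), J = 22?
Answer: -19533/10 ≈ -1953.3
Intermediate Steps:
Y(r) = -63/10 (Y(r) = 63/(-10) = 63*(-⅒) = -63/10)
U = 1947 (U = 1902 + (22 - 13)*(1*5) = 1902 + 9*5 = 1902 + 45 = 1947)
Y((-2)³*5 - 1) - U = -63/10 - 1*1947 = -63/10 - 1947 = -19533/10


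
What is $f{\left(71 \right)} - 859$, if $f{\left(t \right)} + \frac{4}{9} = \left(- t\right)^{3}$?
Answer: $- \frac{3228934}{9} \approx -3.5877 \cdot 10^{5}$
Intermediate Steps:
$f{\left(t \right)} = - \frac{4}{9} - t^{3}$ ($f{\left(t \right)} = - \frac{4}{9} + \left(- t\right)^{3} = - \frac{4}{9} - t^{3}$)
$f{\left(71 \right)} - 859 = \left(- \frac{4}{9} - 71^{3}\right) - 859 = \left(- \frac{4}{9} - 357911\right) - 859 = - \frac{3221203}{9} - 859 = - \frac{3228934}{9}$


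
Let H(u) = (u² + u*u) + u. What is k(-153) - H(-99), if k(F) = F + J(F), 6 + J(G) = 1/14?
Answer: -275267/14 ≈ -19662.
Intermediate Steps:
J(G) = -83/14 (J(G) = -6 + 1/14 = -83/14)
H(u) = u + 2*u² (H(u) = (u² + u²) + u = 2*u² + u = u + 2*u²)
k(F) = -83/14 + F (k(F) = F - 83/14 = -83/14 + F)
k(-153) - H(-99) = (-83/14 - 153) - (-99)*(1 + 2*(-99)) = -2225/14 - (-99)*(1 - 198) = -2225/14 - (-99)*(-197) = -2225/14 - 1*19503 = -2225/14 - 19503 = -275267/14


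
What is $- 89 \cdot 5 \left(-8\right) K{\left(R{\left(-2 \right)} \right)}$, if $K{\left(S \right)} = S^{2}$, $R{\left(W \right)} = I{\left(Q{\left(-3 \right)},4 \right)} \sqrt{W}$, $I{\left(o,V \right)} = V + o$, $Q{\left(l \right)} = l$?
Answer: $-7120$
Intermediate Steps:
$R{\left(W \right)} = \sqrt{W}$ ($R{\left(W \right)} = \left(4 - 3\right) \sqrt{W} = 1 \sqrt{W} = \sqrt{W}$)
$- 89 \cdot 5 \left(-8\right) K{\left(R{\left(-2 \right)} \right)} = - 89 \cdot 5 \left(-8\right) \left(\sqrt{-2}\right)^{2} = \left(-89\right) \left(-40\right) \left(i \sqrt{2}\right)^{2} = 3560 \left(-2\right) = -7120$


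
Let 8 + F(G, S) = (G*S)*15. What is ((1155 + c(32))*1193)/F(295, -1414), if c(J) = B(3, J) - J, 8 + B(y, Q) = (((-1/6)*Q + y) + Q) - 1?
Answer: -4093183/18770874 ≈ -0.21806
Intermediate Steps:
F(G, S) = -8 + 15*G*S (F(G, S) = -8 + (G*S)*15 = -8 + 15*G*S)
B(y, Q) = -9 + y + 5*Q/6 (B(y, Q) = -8 + ((((-1/6)*Q + y) + Q) - 1) = -8 + ((((-1*1/6)*Q + y) + Q) - 1) = -8 + (((-Q/6 + y) + Q) - 1) = -8 + (((y - Q/6) + Q) - 1) = -8 + ((y + 5*Q/6) - 1) = -8 + (-1 + y + 5*Q/6) = -9 + y + 5*Q/6)
c(J) = -6 - J/6 (c(J) = (-9 + 3 + 5*J/6) - J = (-6 + 5*J/6) - J = -6 - J/6)
((1155 + c(32))*1193)/F(295, -1414) = ((1155 + (-6 - 1/6*32))*1193)/(-8 + 15*295*(-1414)) = ((1155 + (-6 - 16/3))*1193)/(-8 - 6256950) = ((1155 - 34/3)*1193)/(-6256958) = ((3431/3)*1193)*(-1/6256958) = (4093183/3)*(-1/6256958) = -4093183/18770874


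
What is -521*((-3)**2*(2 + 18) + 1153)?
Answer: -694493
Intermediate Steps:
-521*((-3)**2*(2 + 18) + 1153) = -521*(9*20 + 1153) = -521*(180 + 1153) = -521*1333 = -694493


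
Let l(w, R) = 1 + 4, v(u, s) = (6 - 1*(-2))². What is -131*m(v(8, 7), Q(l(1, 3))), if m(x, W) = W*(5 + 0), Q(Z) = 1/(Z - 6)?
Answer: 655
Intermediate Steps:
v(u, s) = 64 (v(u, s) = (6 + 2)² = 8² = 64)
l(w, R) = 5
Q(Z) = 1/(-6 + Z)
m(x, W) = 5*W (m(x, W) = W*5 = 5*W)
-131*m(v(8, 7), Q(l(1, 3))) = -655/(-6 + 5) = -655/(-1) = -655*(-1) = -131*(-5) = 655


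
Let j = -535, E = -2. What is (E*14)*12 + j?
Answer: -871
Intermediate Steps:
(E*14)*12 + j = -2*14*12 - 535 = -28*12 - 535 = -336 - 535 = -871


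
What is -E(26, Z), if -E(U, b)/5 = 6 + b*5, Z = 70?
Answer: 1780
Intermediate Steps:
E(U, b) = -30 - 25*b (E(U, b) = -5*(6 + b*5) = -5*(6 + 5*b) = -30 - 25*b)
-E(26, Z) = -(-30 - 25*70) = -(-30 - 1750) = -1*(-1780) = 1780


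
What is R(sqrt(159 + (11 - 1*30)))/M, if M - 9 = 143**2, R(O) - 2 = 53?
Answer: 55/20458 ≈ 0.0026884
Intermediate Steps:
R(O) = 55 (R(O) = 2 + 53 = 55)
M = 20458 (M = 9 + 143**2 = 9 + 20449 = 20458)
R(sqrt(159 + (11 - 1*30)))/M = 55/20458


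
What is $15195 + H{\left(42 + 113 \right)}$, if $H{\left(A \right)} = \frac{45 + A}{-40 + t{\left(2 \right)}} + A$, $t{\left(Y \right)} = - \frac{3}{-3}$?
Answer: $\frac{598450}{39} \approx 15345.0$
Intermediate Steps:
$t{\left(Y \right)} = 1$ ($t{\left(Y \right)} = \left(-3\right) \left(- \frac{1}{3}\right) = 1$)
$H{\left(A \right)} = - \frac{15}{13} + \frac{38 A}{39}$ ($H{\left(A \right)} = \frac{45 + A}{-40 + 1} + A = \frac{45 + A}{-39} + A = \left(45 + A\right) \left(- \frac{1}{39}\right) + A = \left(- \frac{15}{13} - \frac{A}{39}\right) + A = - \frac{15}{13} + \frac{38 A}{39}$)
$15195 + H{\left(42 + 113 \right)} = 15195 - \left(\frac{15}{13} - \frac{38 \left(42 + 113\right)}{39}\right) = 15195 + \left(- \frac{15}{13} + \frac{38}{39} \cdot 155\right) = 15195 + \left(- \frac{15}{13} + \frac{5890}{39}\right) = 15195 + \frac{5845}{39} = \frac{598450}{39}$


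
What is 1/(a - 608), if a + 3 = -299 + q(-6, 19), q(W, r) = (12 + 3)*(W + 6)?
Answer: -1/910 ≈ -0.0010989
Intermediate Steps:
q(W, r) = 90 + 15*W (q(W, r) = 15*(6 + W) = 90 + 15*W)
a = -302 (a = -3 + (-299 + (90 + 15*(-6))) = -3 + (-299 + (90 - 90)) = -3 + (-299 + 0) = -3 - 299 = -302)
1/(a - 608) = 1/(-302 - 608) = 1/(-910) = -1/910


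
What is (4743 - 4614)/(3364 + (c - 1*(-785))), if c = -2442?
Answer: 43/569 ≈ 0.075571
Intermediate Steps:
(4743 - 4614)/(3364 + (c - 1*(-785))) = (4743 - 4614)/(3364 + (-2442 - 1*(-785))) = 129/(3364 + (-2442 + 785)) = 129/(3364 - 1657) = 129/1707 = 129*(1/1707) = 43/569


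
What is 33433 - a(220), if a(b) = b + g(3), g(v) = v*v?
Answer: 33204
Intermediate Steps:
g(v) = v**2
a(b) = 9 + b (a(b) = b + 3**2 = b + 9 = 9 + b)
33433 - a(220) = 33433 - (9 + 220) = 33433 - 1*229 = 33433 - 229 = 33204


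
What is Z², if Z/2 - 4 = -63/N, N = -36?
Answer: 529/4 ≈ 132.25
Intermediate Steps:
Z = 23/2 (Z = 8 + 2*(-63/(-36)) = 8 + 2*(-63*(-1/36)) = 8 + 2*(7/4) = 8 + 7/2 = 23/2 ≈ 11.500)
Z² = (23/2)² = 529/4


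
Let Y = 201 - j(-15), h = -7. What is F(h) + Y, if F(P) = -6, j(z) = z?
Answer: 210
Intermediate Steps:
Y = 216 (Y = 201 - 1*(-15) = 201 + 15 = 216)
F(h) + Y = -6 + 216 = 210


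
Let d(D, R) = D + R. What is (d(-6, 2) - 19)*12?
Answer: -276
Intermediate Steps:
(d(-6, 2) - 19)*12 = ((-6 + 2) - 19)*12 = (-4 - 19)*12 = -23*12 = -276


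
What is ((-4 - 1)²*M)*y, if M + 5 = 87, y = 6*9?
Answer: 110700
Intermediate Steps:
y = 54
M = 82 (M = -5 + 87 = 82)
((-4 - 1)²*M)*y = ((-4 - 1)²*82)*54 = ((-5)²*82)*54 = (25*82)*54 = 2050*54 = 110700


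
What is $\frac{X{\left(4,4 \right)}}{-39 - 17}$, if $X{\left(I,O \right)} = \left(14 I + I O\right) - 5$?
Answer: $- \frac{67}{56} \approx -1.1964$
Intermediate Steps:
$X{\left(I,O \right)} = -5 + 14 I + I O$
$\frac{X{\left(4,4 \right)}}{-39 - 17} = \frac{-5 + 14 \cdot 4 + 4 \cdot 4}{-39 - 17} = \frac{-5 + 56 + 16}{-56} = \left(- \frac{1}{56}\right) 67 = - \frac{67}{56}$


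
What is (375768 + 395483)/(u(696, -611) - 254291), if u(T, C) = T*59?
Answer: -771251/213227 ≈ -3.6170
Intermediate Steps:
u(T, C) = 59*T
(375768 + 395483)/(u(696, -611) - 254291) = (375768 + 395483)/(59*696 - 254291) = 771251/(41064 - 254291) = 771251/(-213227) = 771251*(-1/213227) = -771251/213227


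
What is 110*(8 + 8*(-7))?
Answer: -5280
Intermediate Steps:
110*(8 + 8*(-7)) = 110*(8 - 56) = 110*(-48) = -5280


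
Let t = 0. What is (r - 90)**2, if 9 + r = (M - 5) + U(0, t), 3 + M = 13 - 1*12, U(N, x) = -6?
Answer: 12544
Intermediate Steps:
M = -2 (M = -3 + (13 - 1*12) = -3 + (13 - 12) = -3 + 1 = -2)
r = -22 (r = -9 + ((-2 - 5) - 6) = -9 + (-7 - 6) = -9 - 13 = -22)
(r - 90)**2 = (-22 - 90)**2 = (-112)**2 = 12544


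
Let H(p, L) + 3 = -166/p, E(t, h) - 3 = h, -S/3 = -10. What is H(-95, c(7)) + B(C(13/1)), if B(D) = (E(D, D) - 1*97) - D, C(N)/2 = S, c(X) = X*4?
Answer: -9049/95 ≈ -95.253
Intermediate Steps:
S = 30 (S = -3*(-10) = 30)
c(X) = 4*X
E(t, h) = 3 + h
H(p, L) = -3 - 166/p
C(N) = 60 (C(N) = 2*30 = 60)
B(D) = -94 (B(D) = ((3 + D) - 1*97) - D = ((3 + D) - 97) - D = (-94 + D) - D = -94)
H(-95, c(7)) + B(C(13/1)) = (-3 - 166/(-95)) - 94 = (-3 - 166*(-1/95)) - 94 = (-3 + 166/95) - 94 = -119/95 - 94 = -9049/95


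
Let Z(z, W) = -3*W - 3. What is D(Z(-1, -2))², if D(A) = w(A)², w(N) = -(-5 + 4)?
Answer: 1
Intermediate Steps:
Z(z, W) = -3 - 3*W
w(N) = 1 (w(N) = -1*(-1) = 1)
D(A) = 1 (D(A) = 1² = 1)
D(Z(-1, -2))² = 1² = 1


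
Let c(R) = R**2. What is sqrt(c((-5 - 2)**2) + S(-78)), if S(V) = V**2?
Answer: sqrt(8485) ≈ 92.114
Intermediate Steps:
sqrt(c((-5 - 2)**2) + S(-78)) = sqrt(((-5 - 2)**2)**2 + (-78)**2) = sqrt(((-7)**2)**2 + 6084) = sqrt(49**2 + 6084) = sqrt(2401 + 6084) = sqrt(8485)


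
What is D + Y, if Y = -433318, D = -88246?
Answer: -521564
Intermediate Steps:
D + Y = -88246 - 433318 = -521564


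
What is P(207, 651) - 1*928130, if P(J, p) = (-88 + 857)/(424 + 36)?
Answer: -426939031/460 ≈ -9.2813e+5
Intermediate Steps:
P(J, p) = 769/460
P(207, 651) - 1*928130 = 769/460 - 1*928130 = 769/460 - 928130 = -426939031/460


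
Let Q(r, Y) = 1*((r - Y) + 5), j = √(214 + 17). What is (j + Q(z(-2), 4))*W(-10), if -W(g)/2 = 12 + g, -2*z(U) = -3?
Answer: -10 - 4*√231 ≈ -70.795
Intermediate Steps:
z(U) = 3/2 (z(U) = -½*(-3) = 3/2)
W(g) = -24 - 2*g (W(g) = -2*(12 + g) = -24 - 2*g)
j = √231 ≈ 15.199
Q(r, Y) = 5 + r - Y (Q(r, Y) = 1*(5 + r - Y) = 5 + r - Y)
(j + Q(z(-2), 4))*W(-10) = (√231 + (5 + 3/2 - 1*4))*(-24 - 2*(-10)) = (√231 + (5 + 3/2 - 4))*(-24 + 20) = (√231 + 5/2)*(-4) = (5/2 + √231)*(-4) = -10 - 4*√231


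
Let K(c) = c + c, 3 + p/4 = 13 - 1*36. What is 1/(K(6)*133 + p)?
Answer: 1/1492 ≈ 0.00067024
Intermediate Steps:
p = -104 (p = -12 + 4*(13 - 1*36) = -12 + 4*(13 - 36) = -12 + 4*(-23) = -12 - 92 = -104)
K(c) = 2*c
1/(K(6)*133 + p) = 1/((2*6)*133 - 104) = 1/(12*133 - 104) = 1/(1596 - 104) = 1/1492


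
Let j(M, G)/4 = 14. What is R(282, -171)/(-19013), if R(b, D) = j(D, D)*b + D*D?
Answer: -45033/19013 ≈ -2.3685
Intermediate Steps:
j(M, G) = 56 (j(M, G) = 4*14 = 56)
R(b, D) = D**2 + 56*b (R(b, D) = 56*b + D*D = 56*b + D**2 = D**2 + 56*b)
R(282, -171)/(-19013) = ((-171)**2 + 56*282)/(-19013) = (29241 + 15792)*(-1/19013) = 45033*(-1/19013) = -45033/19013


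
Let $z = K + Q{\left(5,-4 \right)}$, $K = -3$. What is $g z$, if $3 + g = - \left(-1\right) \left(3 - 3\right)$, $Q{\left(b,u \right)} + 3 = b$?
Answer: $3$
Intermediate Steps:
$Q{\left(b,u \right)} = -3 + b$
$g = -3$ ($g = -3 - - (3 - 3) = -3 - \left(-1\right) 0 = -3 - 0 = -3 + 0 = -3$)
$z = -1$ ($z = -3 + \left(-3 + 5\right) = -3 + 2 = -1$)
$g z = \left(-3\right) \left(-1\right) = 3$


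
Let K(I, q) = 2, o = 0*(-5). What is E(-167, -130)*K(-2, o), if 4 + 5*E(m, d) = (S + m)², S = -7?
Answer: 60544/5 ≈ 12109.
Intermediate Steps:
E(m, d) = -⅘ + (-7 + m)²/5
o = 0
E(-167, -130)*K(-2, o) = (-⅘ + (-7 - 167)²/5)*2 = (-⅘ + (⅕)*(-174)²)*2 = (-⅘ + (⅕)*30276)*2 = (-⅘ + 30276/5)*2 = (30272/5)*2 = 60544/5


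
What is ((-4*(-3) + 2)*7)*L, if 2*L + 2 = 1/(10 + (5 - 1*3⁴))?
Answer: -6517/66 ≈ -98.742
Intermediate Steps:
L = -133/132 (L = -1 + 1/(2*(10 + (5 - 1*3⁴))) = -1 + 1/(2*(10 + (5 - 1*81))) = -1 + 1/(2*(10 + (5 - 81))) = -1 + 1/(2*(10 - 76)) = -1 + (½)/(-66) = -1 + (½)*(-1/66) = -1 - 1/132 = -133/132 ≈ -1.0076)
((-4*(-3) + 2)*7)*L = ((-4*(-3) + 2)*7)*(-133/132) = ((12 + 2)*7)*(-133/132) = (14*7)*(-133/132) = 98*(-133/132) = -6517/66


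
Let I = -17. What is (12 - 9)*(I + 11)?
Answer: -18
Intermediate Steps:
(12 - 9)*(I + 11) = (12 - 9)*(-17 + 11) = 3*(-6) = -18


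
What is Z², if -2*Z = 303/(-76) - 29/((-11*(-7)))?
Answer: 652036225/136983616 ≈ 4.7600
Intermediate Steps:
Z = 25535/11704 (Z = -(303/(-76) - 29/((-11*(-7))))/2 = -(303*(-1/76) - 29/77)/2 = -(-303/76 - 29*1/77)/2 = -(-303/76 - 29/77)/2 = -½*(-25535/5852) = 25535/11704 ≈ 2.1817)
Z² = (25535/11704)² = 652036225/136983616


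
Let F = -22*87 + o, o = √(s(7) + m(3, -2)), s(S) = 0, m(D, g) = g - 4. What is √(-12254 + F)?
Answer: √(-14168 + I*√6) ≈ 0.01 + 119.03*I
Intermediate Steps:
m(D, g) = -4 + g
o = I*√6 (o = √(0 + (-4 - 2)) = √(0 - 6) = √(-6) = I*√6 ≈ 2.4495*I)
F = -1914 + I*√6 (F = -22*87 + I*√6 = -1914 + I*√6 ≈ -1914.0 + 2.4495*I)
√(-12254 + F) = √(-12254 + (-1914 + I*√6)) = √(-14168 + I*√6)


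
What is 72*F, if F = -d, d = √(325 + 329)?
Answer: -72*√654 ≈ -1841.3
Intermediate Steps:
d = √654 ≈ 25.573
F = -√654 ≈ -25.573
72*F = 72*(-√654) = -72*√654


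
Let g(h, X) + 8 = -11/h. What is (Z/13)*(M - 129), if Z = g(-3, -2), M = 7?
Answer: 122/3 ≈ 40.667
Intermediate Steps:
g(h, X) = -8 - 11/h
Z = -13/3 (Z = -8 - 11/(-3) = -8 - 11*(-⅓) = -8 + 11/3 = -13/3 ≈ -4.3333)
(Z/13)*(M - 129) = (-13/3/13)*(7 - 129) = -13/3*1/13*(-122) = -⅓*(-122) = 122/3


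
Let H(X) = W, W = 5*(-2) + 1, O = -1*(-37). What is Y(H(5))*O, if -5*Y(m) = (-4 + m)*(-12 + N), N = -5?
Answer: -8177/5 ≈ -1635.4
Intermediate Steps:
O = 37
W = -9 (W = -10 + 1 = -9)
H(X) = -9
Y(m) = -68/5 + 17*m/5 (Y(m) = -(-4 + m)*(-12 - 5)/5 = -(-4 + m)*(-17)/5 = -(68 - 17*m)/5 = -68/5 + 17*m/5)
Y(H(5))*O = (-68/5 + (17/5)*(-9))*37 = (-68/5 - 153/5)*37 = -221/5*37 = -8177/5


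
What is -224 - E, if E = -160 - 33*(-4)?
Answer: -196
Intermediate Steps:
E = -28 (E = -160 + 132 = -28)
-224 - E = -224 - 1*(-28) = -224 + 28 = -196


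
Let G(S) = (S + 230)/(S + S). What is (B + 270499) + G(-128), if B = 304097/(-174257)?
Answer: 6033404251581/22304896 ≈ 2.7050e+5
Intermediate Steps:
B = -304097/174257 (B = 304097*(-1/174257) = -304097/174257 ≈ -1.7451)
G(S) = (230 + S)/(2*S) (G(S) = (230 + S)/((2*S)) = (230 + S)*(1/(2*S)) = (230 + S)/(2*S))
(B + 270499) + G(-128) = (-304097/174257 + 270499) + (1/2)*(230 - 128)/(-128) = 47136040146/174257 + (1/2)*(-1/128)*102 = 47136040146/174257 - 51/128 = 6033404251581/22304896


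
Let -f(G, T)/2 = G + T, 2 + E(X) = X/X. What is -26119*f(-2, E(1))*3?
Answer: -470142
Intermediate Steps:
E(X) = -1 (E(X) = -2 + X/X = -2 + 1 = -1)
f(G, T) = -2*G - 2*T (f(G, T) = -2*(G + T) = -2*G - 2*T)
-26119*f(-2, E(1))*3 = -26119*(-2*(-2) - 2*(-1))*3 = -26119*(4 + 2)*3 = -156714*3 = -26119*18 = -470142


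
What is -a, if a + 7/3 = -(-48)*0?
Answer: 7/3 ≈ 2.3333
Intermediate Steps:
a = -7/3 (a = -7/3 - (-48)*0 = -7/3 - 1*0 = -7/3 + 0 = -7/3 ≈ -2.3333)
-a = -1*(-7/3) = 7/3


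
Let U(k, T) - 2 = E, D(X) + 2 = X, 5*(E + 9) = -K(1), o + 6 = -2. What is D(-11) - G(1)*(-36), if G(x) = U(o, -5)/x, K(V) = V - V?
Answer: -265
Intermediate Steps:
K(V) = 0
o = -8 (o = -6 - 2 = -8)
E = -9 (E = -9 + (-1*0)/5 = -9 + (⅕)*0 = -9 + 0 = -9)
D(X) = -2 + X
U(k, T) = -7 (U(k, T) = 2 - 9 = -7)
G(x) = -7/x
D(-11) - G(1)*(-36) = (-2 - 11) - (-7/1)*(-36) = -13 - (-7*1)*(-36) = -13 - (-7)*(-36) = -13 - 1*252 = -13 - 252 = -265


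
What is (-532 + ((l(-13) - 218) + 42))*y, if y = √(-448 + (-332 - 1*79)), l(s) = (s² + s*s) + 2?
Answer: -368*I*√859 ≈ -10786.0*I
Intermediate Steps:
l(s) = 2 + 2*s² (l(s) = (s² + s²) + 2 = 2*s² + 2 = 2 + 2*s²)
y = I*√859 (y = √(-448 + (-332 - 79)) = √(-448 - 411) = √(-859) = I*√859 ≈ 29.309*I)
(-532 + ((l(-13) - 218) + 42))*y = (-532 + (((2 + 2*(-13)²) - 218) + 42))*(I*√859) = (-532 + (((2 + 2*169) - 218) + 42))*(I*√859) = (-532 + (((2 + 338) - 218) + 42))*(I*√859) = (-532 + ((340 - 218) + 42))*(I*√859) = (-532 + (122 + 42))*(I*√859) = (-532 + 164)*(I*√859) = -368*I*√859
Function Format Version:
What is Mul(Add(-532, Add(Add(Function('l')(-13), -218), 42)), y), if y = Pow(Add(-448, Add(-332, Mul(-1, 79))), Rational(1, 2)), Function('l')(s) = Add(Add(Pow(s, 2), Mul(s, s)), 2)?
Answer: Mul(-368, I, Pow(859, Rational(1, 2))) ≈ Mul(-10786., I)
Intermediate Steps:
Function('l')(s) = Add(2, Mul(2, Pow(s, 2))) (Function('l')(s) = Add(Add(Pow(s, 2), Pow(s, 2)), 2) = Add(Mul(2, Pow(s, 2)), 2) = Add(2, Mul(2, Pow(s, 2))))
y = Mul(I, Pow(859, Rational(1, 2))) (y = Pow(Add(-448, Add(-332, -79)), Rational(1, 2)) = Pow(Add(-448, -411), Rational(1, 2)) = Pow(-859, Rational(1, 2)) = Mul(I, Pow(859, Rational(1, 2))) ≈ Mul(29.309, I))
Mul(Add(-532, Add(Add(Function('l')(-13), -218), 42)), y) = Mul(Add(-532, Add(Add(Add(2, Mul(2, Pow(-13, 2))), -218), 42)), Mul(I, Pow(859, Rational(1, 2)))) = Mul(Add(-532, Add(Add(Add(2, Mul(2, 169)), -218), 42)), Mul(I, Pow(859, Rational(1, 2)))) = Mul(Add(-532, Add(Add(Add(2, 338), -218), 42)), Mul(I, Pow(859, Rational(1, 2)))) = Mul(Add(-532, Add(Add(340, -218), 42)), Mul(I, Pow(859, Rational(1, 2)))) = Mul(Add(-532, Add(122, 42)), Mul(I, Pow(859, Rational(1, 2)))) = Mul(Add(-532, 164), Mul(I, Pow(859, Rational(1, 2)))) = Mul(-368, Mul(I, Pow(859, Rational(1, 2)))) = Mul(-368, I, Pow(859, Rational(1, 2)))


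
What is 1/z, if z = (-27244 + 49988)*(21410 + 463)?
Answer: 1/497479512 ≈ 2.0101e-9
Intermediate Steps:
z = 497479512 (z = 22744*21873 = 497479512)
1/z = 1/497479512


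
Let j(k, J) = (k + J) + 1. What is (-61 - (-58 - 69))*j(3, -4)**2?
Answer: 0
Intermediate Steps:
j(k, J) = 1 + J + k (j(k, J) = (J + k) + 1 = 1 + J + k)
(-61 - (-58 - 69))*j(3, -4)**2 = (-61 - (-58 - 69))*(1 - 4 + 3)**2 = (-61 - 1*(-127))*0**2 = (-61 + 127)*0 = 66*0 = 0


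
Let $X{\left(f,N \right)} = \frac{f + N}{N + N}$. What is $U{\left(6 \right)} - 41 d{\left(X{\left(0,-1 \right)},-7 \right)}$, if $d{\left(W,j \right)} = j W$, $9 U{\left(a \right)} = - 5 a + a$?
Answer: $\frac{845}{6} \approx 140.83$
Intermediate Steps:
$X{\left(f,N \right)} = \frac{N + f}{2 N}$
$U{\left(a \right)} = - \frac{4 a}{9}$ ($U{\left(a \right)} = \frac{- 5 a + a}{9} = \frac{\left(-4\right) a}{9} = - \frac{4 a}{9}$)
$d{\left(W,j \right)} = W j$
$U{\left(6 \right)} - 41 d{\left(X{\left(0,-1 \right)},-7 \right)} = \left(- \frac{4}{9}\right) 6 - 41 \frac{-1 + 0}{2 \left(-1\right)} \left(-7\right) = - \frac{8}{3} - 41 \cdot \frac{1}{2} \left(-1\right) \left(-1\right) \left(-7\right) = - \frac{8}{3} - 41 \cdot \frac{1}{2} \left(-7\right) = - \frac{8}{3} - - \frac{287}{2} = - \frac{8}{3} + \frac{287}{2} = \frac{845}{6}$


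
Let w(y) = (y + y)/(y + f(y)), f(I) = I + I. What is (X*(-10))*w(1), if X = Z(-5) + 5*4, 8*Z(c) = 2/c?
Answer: -133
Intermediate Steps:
Z(c) = 1/(4*c) (Z(c) = (2/c)/8 = 1/(4*c))
f(I) = 2*I
w(y) = ⅔ (w(y) = (y + y)/(y + 2*y) = (2*y)/((3*y)) = (2*y)*(1/(3*y)) = ⅔)
X = 399/20 (X = (¼)/(-5) + 5*4 = (¼)*(-⅕) + 20 = -1/20 + 20 = 399/20 ≈ 19.950)
(X*(-10))*w(1) = ((399/20)*(-10))*(⅔) = -399/2*⅔ = -133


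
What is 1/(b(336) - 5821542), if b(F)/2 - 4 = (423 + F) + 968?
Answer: -1/5818080 ≈ -1.7188e-7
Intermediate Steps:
b(F) = 2790 + 2*F (b(F) = 8 + 2*((423 + F) + 968) = 8 + 2*(1391 + F) = 8 + (2782 + 2*F) = 2790 + 2*F)
1/(b(336) - 5821542) = 1/((2790 + 2*336) - 5821542) = 1/((2790 + 672) - 5821542) = 1/(3462 - 5821542) = 1/(-5818080) = -1/5818080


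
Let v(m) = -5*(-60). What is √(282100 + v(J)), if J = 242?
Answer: 20*√706 ≈ 531.41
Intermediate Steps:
v(m) = 300
√(282100 + v(J)) = √(282100 + 300) = √282400 = 20*√706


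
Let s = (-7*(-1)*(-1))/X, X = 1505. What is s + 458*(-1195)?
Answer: -117671651/215 ≈ -5.4731e+5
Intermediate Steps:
s = -1/215 (s = (-7*(-1)*(-1))/1505 = (7*(-1))*(1/1505) = -7*1/1505 = -1/215 ≈ -0.0046512)
s + 458*(-1195) = -1/215 + 458*(-1195) = -1/215 - 547310 = -117671651/215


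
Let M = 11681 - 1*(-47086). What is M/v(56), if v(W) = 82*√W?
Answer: 58767*√14/2296 ≈ 95.769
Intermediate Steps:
M = 58767 (M = 11681 + 47086 = 58767)
M/v(56) = 58767/((82*√56)) = 58767/((82*(2*√14))) = 58767/((164*√14)) = 58767*(√14/2296) = 58767*√14/2296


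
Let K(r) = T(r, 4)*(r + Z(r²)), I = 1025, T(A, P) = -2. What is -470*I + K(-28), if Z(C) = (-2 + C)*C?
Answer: -1707870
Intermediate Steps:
Z(C) = C*(-2 + C)
K(r) = -2*r - 2*r²*(-2 + r²) (K(r) = -2*(r + r²*(-2 + r²)) = -2*r - 2*r²*(-2 + r²))
-470*I + K(-28) = -470*1025 + 2*(-28)*(-1 - 28*(2 - 1*(-28)²)) = -481750 + 2*(-28)*(-1 - 28*(2 - 1*784)) = -481750 + 2*(-28)*(-1 - 28*(2 - 784)) = -481750 + 2*(-28)*(-1 - 28*(-782)) = -481750 + 2*(-28)*(-1 + 21896) = -481750 + 2*(-28)*21895 = -481750 - 1226120 = -1707870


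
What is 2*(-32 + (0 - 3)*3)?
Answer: -82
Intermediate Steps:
2*(-32 + (0 - 3)*3) = 2*(-32 - 3*3) = 2*(-32 - 9) = 2*(-41) = -82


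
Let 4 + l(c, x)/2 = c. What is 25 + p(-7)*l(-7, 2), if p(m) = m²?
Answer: -1053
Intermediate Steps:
l(c, x) = -8 + 2*c
25 + p(-7)*l(-7, 2) = 25 + (-7)²*(-8 + 2*(-7)) = 25 + 49*(-8 - 14) = 25 + 49*(-22) = 25 - 1078 = -1053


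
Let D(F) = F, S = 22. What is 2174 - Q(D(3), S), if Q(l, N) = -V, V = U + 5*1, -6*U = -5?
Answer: 13079/6 ≈ 2179.8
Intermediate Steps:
U = ⅚ (U = -⅙*(-5) = ⅚ ≈ 0.83333)
V = 35/6 (V = ⅚ + 5*1 = ⅚ + 5 = 35/6 ≈ 5.8333)
Q(l, N) = -35/6 (Q(l, N) = -1*35/6 = -35/6)
2174 - Q(D(3), S) = 2174 - 1*(-35/6) = 2174 + 35/6 = 13079/6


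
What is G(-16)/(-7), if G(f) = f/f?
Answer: -⅐ ≈ -0.14286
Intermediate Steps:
G(f) = 1
G(-16)/(-7) = 1/(-7) = 1*(-⅐) = -⅐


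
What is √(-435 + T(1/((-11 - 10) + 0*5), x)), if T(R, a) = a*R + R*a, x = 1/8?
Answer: I*√767361/42 ≈ 20.857*I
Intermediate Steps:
x = ⅛ ≈ 0.12500
T(R, a) = 2*R*a (T(R, a) = R*a + R*a = 2*R*a)
√(-435 + T(1/((-11 - 10) + 0*5), x)) = √(-435 + 2*(⅛)/((-11 - 10) + 0*5)) = √(-435 + 2*(⅛)/(-21 + 0)) = √(-435 + 2*(⅛)/(-21)) = √(-435 + 2*(-1/21)*(⅛)) = √(-435 - 1/84) = √(-36541/84) = I*√767361/42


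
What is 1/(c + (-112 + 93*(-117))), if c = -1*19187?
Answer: -1/30180 ≈ -3.3135e-5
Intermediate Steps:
c = -19187
1/(c + (-112 + 93*(-117))) = 1/(-19187 + (-112 + 93*(-117))) = 1/(-19187 + (-112 - 10881)) = 1/(-19187 - 10993) = 1/(-30180) = -1/30180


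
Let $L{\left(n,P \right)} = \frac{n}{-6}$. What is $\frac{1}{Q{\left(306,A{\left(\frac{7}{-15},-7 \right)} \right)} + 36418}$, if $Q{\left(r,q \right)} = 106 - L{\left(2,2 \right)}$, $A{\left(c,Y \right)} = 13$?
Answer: $\frac{3}{109573} \approx 2.7379 \cdot 10^{-5}$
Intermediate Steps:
$L{\left(n,P \right)} = - \frac{n}{6}$ ($L{\left(n,P \right)} = n \left(- \frac{1}{6}\right) = - \frac{n}{6}$)
$Q{\left(r,q \right)} = \frac{319}{3}$ ($Q{\left(r,q \right)} = 106 - \left(- \frac{1}{6}\right) 2 = 106 - - \frac{1}{3} = 106 + \frac{1}{3} = \frac{319}{3}$)
$\frac{1}{Q{\left(306,A{\left(\frac{7}{-15},-7 \right)} \right)} + 36418} = \frac{1}{\frac{319}{3} + 36418} = \frac{1}{\frac{109573}{3}} = \frac{3}{109573}$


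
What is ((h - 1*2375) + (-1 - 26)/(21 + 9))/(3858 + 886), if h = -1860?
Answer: -42359/47440 ≈ -0.89290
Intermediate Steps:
((h - 1*2375) + (-1 - 26)/(21 + 9))/(3858 + 886) = ((-1860 - 1*2375) + (-1 - 26)/(21 + 9))/(3858 + 886) = ((-1860 - 2375) - 27/30)/4744 = (-4235 - 27*1/30)*(1/4744) = (-4235 - 9/10)*(1/4744) = -42359/10*1/4744 = -42359/47440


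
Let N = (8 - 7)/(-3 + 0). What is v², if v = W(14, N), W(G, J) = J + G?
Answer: 1681/9 ≈ 186.78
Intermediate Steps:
N = -⅓ (N = 1/(-3) = 1*(-⅓) = -⅓ ≈ -0.33333)
W(G, J) = G + J
v = 41/3 (v = 14 - ⅓ = 41/3 ≈ 13.667)
v² = (41/3)² = 1681/9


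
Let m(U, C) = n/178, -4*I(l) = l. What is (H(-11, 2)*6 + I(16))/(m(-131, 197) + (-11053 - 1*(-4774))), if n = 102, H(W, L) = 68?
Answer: -8989/139695 ≈ -0.064347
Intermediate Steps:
I(l) = -l/4
m(U, C) = 51/89 (m(U, C) = 102/178 = 102*(1/178) = 51/89)
(H(-11, 2)*6 + I(16))/(m(-131, 197) + (-11053 - 1*(-4774))) = (68*6 - ¼*16)/(51/89 + (-11053 - 1*(-4774))) = (408 - 4)/(51/89 + (-11053 + 4774)) = 404/(51/89 - 6279) = 404/(-558780/89) = 404*(-89/558780) = -8989/139695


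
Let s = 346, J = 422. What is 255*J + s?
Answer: 107956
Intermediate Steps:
255*J + s = 255*422 + 346 = 107610 + 346 = 107956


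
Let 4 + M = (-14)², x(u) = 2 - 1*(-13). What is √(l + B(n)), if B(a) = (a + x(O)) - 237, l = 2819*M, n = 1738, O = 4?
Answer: 2*√135691 ≈ 736.73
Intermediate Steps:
x(u) = 15 (x(u) = 2 + 13 = 15)
M = 192 (M = -4 + (-14)² = -4 + 196 = 192)
l = 541248 (l = 2819*192 = 541248)
B(a) = -222 + a (B(a) = (a + 15) - 237 = (15 + a) - 237 = -222 + a)
√(l + B(n)) = √(541248 + (-222 + 1738)) = √(541248 + 1516) = √542764 = 2*√135691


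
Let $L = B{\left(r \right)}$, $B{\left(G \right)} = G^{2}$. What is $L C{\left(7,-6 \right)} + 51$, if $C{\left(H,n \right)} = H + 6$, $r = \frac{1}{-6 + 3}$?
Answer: $\frac{472}{9} \approx 52.444$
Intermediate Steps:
$r = - \frac{1}{3}$ ($r = \frac{1}{-3} = - \frac{1}{3} \approx -0.33333$)
$C{\left(H,n \right)} = 6 + H$
$L = \frac{1}{9}$ ($L = \left(- \frac{1}{3}\right)^{2} = \frac{1}{9} \approx 0.11111$)
$L C{\left(7,-6 \right)} + 51 = \frac{6 + 7}{9} + 51 = \frac{1}{9} \cdot 13 + 51 = \frac{13}{9} + 51 = \frac{472}{9}$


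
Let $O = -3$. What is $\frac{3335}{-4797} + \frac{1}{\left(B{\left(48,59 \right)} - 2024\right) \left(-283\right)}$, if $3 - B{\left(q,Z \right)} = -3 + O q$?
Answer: $- \frac{1768685773}{2544050574} \approx -0.69522$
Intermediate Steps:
$B{\left(q,Z \right)} = 6 + 3 q$ ($B{\left(q,Z \right)} = 3 - \left(-3 - 3 q\right) = 3 + \left(3 + 3 q\right) = 6 + 3 q$)
$\frac{3335}{-4797} + \frac{1}{\left(B{\left(48,59 \right)} - 2024\right) \left(-283\right)} = \frac{3335}{-4797} + \frac{1}{\left(\left(6 + 3 \cdot 48\right) - 2024\right) \left(-283\right)} = 3335 \left(- \frac{1}{4797}\right) + \frac{1}{\left(6 + 144\right) - 2024} \left(- \frac{1}{283}\right) = - \frac{3335}{4797} + \frac{1}{150 - 2024} \left(- \frac{1}{283}\right) = - \frac{3335}{4797} + \frac{1}{-1874} \left(- \frac{1}{283}\right) = - \frac{3335}{4797} - - \frac{1}{530342} = - \frac{3335}{4797} + \frac{1}{530342} = - \frac{1768685773}{2544050574}$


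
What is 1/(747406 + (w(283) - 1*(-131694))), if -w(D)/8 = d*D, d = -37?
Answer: 1/962868 ≈ 1.0386e-6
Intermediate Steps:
w(D) = 296*D (w(D) = -(-296)*D = 296*D)
1/(747406 + (w(283) - 1*(-131694))) = 1/(747406 + (296*283 - 1*(-131694))) = 1/(747406 + (83768 + 131694)) = 1/(747406 + 215462) = 1/962868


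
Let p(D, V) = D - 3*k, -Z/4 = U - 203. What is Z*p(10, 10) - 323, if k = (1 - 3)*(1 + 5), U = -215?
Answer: 76589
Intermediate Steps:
k = -12 (k = -2*6 = -12)
Z = 1672 (Z = -4*(-215 - 203) = -4*(-418) = 1672)
p(D, V) = 36 + D (p(D, V) = D - 3*(-12) = D - 1*(-36) = D + 36 = 36 + D)
Z*p(10, 10) - 323 = 1672*(36 + 10) - 323 = 1672*46 - 323 = 76912 - 323 = 76589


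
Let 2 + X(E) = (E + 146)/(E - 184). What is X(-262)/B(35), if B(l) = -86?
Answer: 194/9589 ≈ 0.020232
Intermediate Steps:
X(E) = -2 + (146 + E)/(-184 + E) (X(E) = -2 + (E + 146)/(E - 184) = -2 + (146 + E)/(-184 + E))
X(-262)/B(35) = ((514 - 1*(-262))/(-184 - 262))/(-86) = ((514 + 262)/(-446))*(-1/86) = -1/446*776*(-1/86) = -388/223*(-1/86) = 194/9589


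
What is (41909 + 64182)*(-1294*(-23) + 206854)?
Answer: 25102828056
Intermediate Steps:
(41909 + 64182)*(-1294*(-23) + 206854) = 106091*(29762 + 206854) = 106091*236616 = 25102828056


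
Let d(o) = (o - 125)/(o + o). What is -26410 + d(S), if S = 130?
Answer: -1373319/52 ≈ -26410.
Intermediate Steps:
d(o) = (-125 + o)/(2*o) (d(o) = (-125 + o)/((2*o)) = (-125 + o)*(1/(2*o)) = (-125 + o)/(2*o))
-26410 + d(S) = -26410 + (½)*(-125 + 130)/130 = -26410 + (½)*(1/130)*5 = -26410 + 1/52 = -1373319/52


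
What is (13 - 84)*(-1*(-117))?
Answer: -8307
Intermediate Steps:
(13 - 84)*(-1*(-117)) = -71*117 = -8307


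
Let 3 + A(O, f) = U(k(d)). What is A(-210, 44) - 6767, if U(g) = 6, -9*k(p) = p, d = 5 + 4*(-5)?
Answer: -6764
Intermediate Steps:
d = -15 (d = 5 - 20 = -15)
k(p) = -p/9
A(O, f) = 3 (A(O, f) = -3 + 6 = 3)
A(-210, 44) - 6767 = 3 - 6767 = -6764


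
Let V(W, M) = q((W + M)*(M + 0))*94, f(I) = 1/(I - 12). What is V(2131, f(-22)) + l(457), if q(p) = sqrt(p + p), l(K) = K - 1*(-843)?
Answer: 1300 + 47*I*sqrt(144906)/17 ≈ 1300.0 + 1052.4*I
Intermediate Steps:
f(I) = 1/(-12 + I)
l(K) = 843 + K (l(K) = K + 843 = 843 + K)
q(p) = sqrt(2)*sqrt(p) (q(p) = sqrt(2*p) = sqrt(2)*sqrt(p))
V(W, M) = 94*sqrt(2)*sqrt(M*(M + W)) (V(W, M) = (sqrt(2)*sqrt((W + M)*(M + 0)))*94 = (sqrt(2)*sqrt((M + W)*M))*94 = (sqrt(2)*sqrt(M*(M + W)))*94 = 94*sqrt(2)*sqrt(M*(M + W)))
V(2131, f(-22)) + l(457) = 94*sqrt(2)*sqrt((1/(-12 - 22) + 2131)/(-12 - 22)) + (843 + 457) = 94*sqrt(2)*sqrt((1/(-34) + 2131)/(-34)) + 1300 = 94*sqrt(2)*sqrt(-(-1/34 + 2131)/34) + 1300 = 94*sqrt(2)*sqrt(-1/34*72453/34) + 1300 = 94*sqrt(2)*sqrt(-72453/1156) + 1300 = 94*sqrt(2)*(I*sqrt(72453)/34) + 1300 = 47*I*sqrt(144906)/17 + 1300 = 1300 + 47*I*sqrt(144906)/17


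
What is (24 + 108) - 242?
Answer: -110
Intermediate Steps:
(24 + 108) - 242 = 132 - 242 = -110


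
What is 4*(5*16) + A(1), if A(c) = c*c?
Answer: 321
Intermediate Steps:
A(c) = c**2
4*(5*16) + A(1) = 4*(5*16) + 1**2 = 4*80 + 1 = 320 + 1 = 321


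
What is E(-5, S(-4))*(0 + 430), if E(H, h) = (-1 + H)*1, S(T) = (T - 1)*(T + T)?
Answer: -2580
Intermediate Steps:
S(T) = 2*T*(-1 + T) (S(T) = (-1 + T)*(2*T) = 2*T*(-1 + T))
E(H, h) = -1 + H
E(-5, S(-4))*(0 + 430) = (-1 - 5)*(0 + 430) = -6*430 = -2580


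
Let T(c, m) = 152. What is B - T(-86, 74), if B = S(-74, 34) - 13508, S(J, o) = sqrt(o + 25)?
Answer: -13660 + sqrt(59) ≈ -13652.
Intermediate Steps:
S(J, o) = sqrt(25 + o)
B = -13508 + sqrt(59) (B = sqrt(25 + 34) - 13508 = sqrt(59) - 13508 = -13508 + sqrt(59) ≈ -13500.)
B - T(-86, 74) = (-13508 + sqrt(59)) - 1*152 = (-13508 + sqrt(59)) - 152 = -13660 + sqrt(59)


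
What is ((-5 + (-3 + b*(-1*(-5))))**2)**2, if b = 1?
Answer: 81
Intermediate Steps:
((-5 + (-3 + b*(-1*(-5))))**2)**2 = ((-5 + (-3 + 1*(-1*(-5))))**2)**2 = ((-5 + (-3 + 1*5))**2)**2 = ((-5 + (-3 + 5))**2)**2 = ((-5 + 2)**2)**2 = ((-3)**2)**2 = 9**2 = 81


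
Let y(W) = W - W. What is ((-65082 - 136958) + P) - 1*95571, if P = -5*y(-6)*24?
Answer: -297611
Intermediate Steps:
y(W) = 0
P = 0 (P = -5*0*24 = 0*24 = 0)
((-65082 - 136958) + P) - 1*95571 = ((-65082 - 136958) + 0) - 1*95571 = (-202040 + 0) - 95571 = -202040 - 95571 = -297611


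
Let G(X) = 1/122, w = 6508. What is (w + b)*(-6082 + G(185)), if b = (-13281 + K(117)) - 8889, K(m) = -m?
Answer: 11708065337/122 ≈ 9.5968e+7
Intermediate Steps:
G(X) = 1/122
b = -22287 (b = (-13281 - 1*117) - 8889 = (-13281 - 117) - 8889 = -13398 - 8889 = -22287)
(w + b)*(-6082 + G(185)) = (6508 - 22287)*(-6082 + 1/122) = -15779*(-742003/122) = 11708065337/122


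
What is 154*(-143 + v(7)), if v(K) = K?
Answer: -20944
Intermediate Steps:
154*(-143 + v(7)) = 154*(-143 + 7) = 154*(-136) = -20944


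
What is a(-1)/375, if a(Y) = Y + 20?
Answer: 19/375 ≈ 0.050667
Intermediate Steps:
a(Y) = 20 + Y
a(-1)/375 = (20 - 1)/375 = 19*(1/375) = 19/375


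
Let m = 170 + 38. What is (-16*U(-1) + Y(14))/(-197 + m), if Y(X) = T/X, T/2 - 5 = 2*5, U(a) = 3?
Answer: -321/77 ≈ -4.1688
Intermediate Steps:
T = 30 (T = 10 + 2*(2*5) = 10 + 2*10 = 10 + 20 = 30)
Y(X) = 30/X
m = 208
(-16*U(-1) + Y(14))/(-197 + m) = (-16*3 + 30/14)/(-197 + 208) = (-48 + 30*(1/14))/11 = (-48 + 15/7)*(1/11) = -321/7*1/11 = -321/77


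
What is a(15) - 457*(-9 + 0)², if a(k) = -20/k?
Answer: -111055/3 ≈ -37018.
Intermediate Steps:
a(15) - 457*(-9 + 0)² = -20/15 - 457*(-9 + 0)² = -20*1/15 - 457*(-9)² = -4/3 - 457*81 = -4/3 - 37017 = -111055/3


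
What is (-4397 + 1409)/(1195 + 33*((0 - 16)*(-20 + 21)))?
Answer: -2988/667 ≈ -4.4798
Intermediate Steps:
(-4397 + 1409)/(1195 + 33*((0 - 16)*(-20 + 21))) = -2988/(1195 + 33*(-16*1)) = -2988/(1195 + 33*(-16)) = -2988/(1195 - 528) = -2988/667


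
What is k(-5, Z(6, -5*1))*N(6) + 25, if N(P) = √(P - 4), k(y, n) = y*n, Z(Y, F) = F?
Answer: 25 + 25*√2 ≈ 60.355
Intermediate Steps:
k(y, n) = n*y
N(P) = √(-4 + P)
k(-5, Z(6, -5*1))*N(6) + 25 = (-5*1*(-5))*√(-4 + 6) + 25 = (-5*(-5))*√2 + 25 = 25*√2 + 25 = 25 + 25*√2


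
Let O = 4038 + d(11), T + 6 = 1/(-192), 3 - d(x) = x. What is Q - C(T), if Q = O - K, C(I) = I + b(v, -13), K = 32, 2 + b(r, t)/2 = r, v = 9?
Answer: 766081/192 ≈ 3990.0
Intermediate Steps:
b(r, t) = -4 + 2*r
d(x) = 3 - x
T = -1153/192 (T = -6 + 1/(-192) = -6 - 1/192 = -1153/192 ≈ -6.0052)
C(I) = 14 + I (C(I) = I + (-4 + 2*9) = I + (-4 + 18) = I + 14 = 14 + I)
O = 4030 (O = 4038 + (3 - 1*11) = 4038 + (3 - 11) = 4038 - 8 = 4030)
Q = 3998 (Q = 4030 - 1*32 = 4030 - 32 = 3998)
Q - C(T) = 3998 - (14 - 1153/192) = 3998 - 1*1535/192 = 3998 - 1535/192 = 766081/192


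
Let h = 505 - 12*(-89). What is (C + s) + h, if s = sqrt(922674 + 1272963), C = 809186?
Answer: 810759 + sqrt(2195637) ≈ 8.1224e+5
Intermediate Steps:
h = 1573 (h = 505 + 1068 = 1573)
s = sqrt(2195637) ≈ 1481.8
(C + s) + h = (809186 + sqrt(2195637)) + 1573 = 810759 + sqrt(2195637)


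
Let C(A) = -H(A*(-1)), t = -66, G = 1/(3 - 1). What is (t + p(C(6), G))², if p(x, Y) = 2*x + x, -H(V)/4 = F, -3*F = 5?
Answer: 7396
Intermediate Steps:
F = -5/3 (F = -⅓*5 = -5/3 ≈ -1.6667)
G = ½ (G = 1/2 = ½ ≈ 0.50000)
H(V) = 20/3 (H(V) = -4*(-5/3) = 20/3)
C(A) = -20/3 (C(A) = -1*20/3 = -20/3)
p(x, Y) = 3*x
(t + p(C(6), G))² = (-66 + 3*(-20/3))² = (-66 - 20)² = (-86)² = 7396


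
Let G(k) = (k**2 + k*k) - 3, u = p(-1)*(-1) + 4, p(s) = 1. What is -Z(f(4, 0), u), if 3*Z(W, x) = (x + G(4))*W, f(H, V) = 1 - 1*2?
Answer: 32/3 ≈ 10.667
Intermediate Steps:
f(H, V) = -1 (f(H, V) = 1 - 2 = -1)
u = 3 (u = 1*(-1) + 4 = -1 + 4 = 3)
G(k) = -3 + 2*k**2 (G(k) = (k**2 + k**2) - 3 = 2*k**2 - 3 = -3 + 2*k**2)
Z(W, x) = W*(29 + x)/3 (Z(W, x) = ((x + (-3 + 2*4**2))*W)/3 = ((x + (-3 + 2*16))*W)/3 = ((x + (-3 + 32))*W)/3 = ((x + 29)*W)/3 = ((29 + x)*W)/3 = (W*(29 + x))/3 = W*(29 + x)/3)
-Z(f(4, 0), u) = -(-1)*(29 + 3)/3 = -(-1)*32/3 = -1*(-32/3) = 32/3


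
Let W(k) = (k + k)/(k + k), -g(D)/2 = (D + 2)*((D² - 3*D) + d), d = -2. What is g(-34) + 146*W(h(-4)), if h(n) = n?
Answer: 80530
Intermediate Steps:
g(D) = -2*(2 + D)*(-2 + D² - 3*D) (g(D) = -2*(D + 2)*((D² - 3*D) - 2) = -2*(2 + D)*(-2 + D² - 3*D))
W(k) = 1 (W(k) = (2*k)/((2*k)) = (2*k)*(1/(2*k)) = 1)
g(-34) + 146*W(h(-4)) = (8 - 2*(-34)³ + 2*(-34)² + 16*(-34)) + 146*1 = (8 - 2*(-39304) + 2*1156 - 544) + 146 = (8 + 78608 + 2312 - 544) + 146 = 80384 + 146 = 80530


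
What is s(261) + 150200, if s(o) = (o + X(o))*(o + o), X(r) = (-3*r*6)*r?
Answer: -639778474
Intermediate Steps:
X(r) = -18*r**2 (X(r) = (-18*r)*r = -18*r**2)
s(o) = 2*o*(o - 18*o**2) (s(o) = (o - 18*o**2)*(o + o) = (o - 18*o**2)*(2*o) = 2*o*(o - 18*o**2))
s(261) + 150200 = 261**2*(2 - 36*261) + 150200 = 68121*(2 - 9396) + 150200 = 68121*(-9394) + 150200 = -639928674 + 150200 = -639778474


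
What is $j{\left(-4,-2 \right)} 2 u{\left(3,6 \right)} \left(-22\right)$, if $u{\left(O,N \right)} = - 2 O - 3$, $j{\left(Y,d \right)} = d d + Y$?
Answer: $0$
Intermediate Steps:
$j{\left(Y,d \right)} = Y + d^{2}$ ($j{\left(Y,d \right)} = d^{2} + Y = Y + d^{2}$)
$u{\left(O,N \right)} = -3 - 2 O$
$j{\left(-4,-2 \right)} 2 u{\left(3,6 \right)} \left(-22\right) = \left(-4 + \left(-2\right)^{2}\right) 2 \left(-3 - 6\right) \left(-22\right) = \left(-4 + 4\right) 2 \left(-3 - 6\right) \left(-22\right) = 0 \cdot 2 \left(-9\right) \left(-22\right) = 0 \left(-9\right) \left(-22\right) = 0 \left(-22\right) = 0$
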